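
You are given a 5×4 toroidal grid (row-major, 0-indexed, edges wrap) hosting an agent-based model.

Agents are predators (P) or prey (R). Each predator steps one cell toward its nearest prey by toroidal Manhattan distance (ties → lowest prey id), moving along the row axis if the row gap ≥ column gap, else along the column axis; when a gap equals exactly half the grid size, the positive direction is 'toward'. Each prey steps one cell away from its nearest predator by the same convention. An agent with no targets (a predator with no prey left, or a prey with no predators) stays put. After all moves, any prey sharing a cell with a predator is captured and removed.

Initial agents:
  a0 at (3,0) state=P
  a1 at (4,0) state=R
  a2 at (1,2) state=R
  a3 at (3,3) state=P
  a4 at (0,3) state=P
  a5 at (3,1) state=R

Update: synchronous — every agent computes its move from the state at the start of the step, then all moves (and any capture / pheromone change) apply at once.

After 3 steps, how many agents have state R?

3

t=1: a0@(4,0):P a1@(0,0):R a2@(2,2):R a3@(4,3):P a4@(4,3):P a5@(3,2):R
t=2: a0@(0,0):P a1@(1,0):R a2@(1,2):R a3@(0,3):P a4@(0,3):P a5@(2,2):R
t=3: a0@(1,0):P a1@(2,0):R a2@(2,2):R a3@(1,3):P a4@(1,3):P a5@(3,2):R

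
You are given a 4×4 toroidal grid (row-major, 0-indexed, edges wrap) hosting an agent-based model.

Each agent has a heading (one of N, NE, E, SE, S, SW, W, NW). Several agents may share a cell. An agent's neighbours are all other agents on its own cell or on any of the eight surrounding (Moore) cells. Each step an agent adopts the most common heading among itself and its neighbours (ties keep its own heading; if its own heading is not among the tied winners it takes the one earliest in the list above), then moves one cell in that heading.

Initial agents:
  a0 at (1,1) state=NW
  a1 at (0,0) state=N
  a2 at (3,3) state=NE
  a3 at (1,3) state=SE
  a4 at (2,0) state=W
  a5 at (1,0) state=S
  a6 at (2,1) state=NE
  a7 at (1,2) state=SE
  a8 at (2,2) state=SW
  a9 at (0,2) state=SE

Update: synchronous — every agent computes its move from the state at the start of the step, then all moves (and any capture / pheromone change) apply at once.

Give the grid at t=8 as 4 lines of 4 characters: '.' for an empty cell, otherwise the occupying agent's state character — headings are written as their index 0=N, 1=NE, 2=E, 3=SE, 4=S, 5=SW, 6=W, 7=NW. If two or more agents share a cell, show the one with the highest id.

.33.
.333
3..3
....

t=1: a0@(2,2):SE a1@(3,0):N a2@(2,0):NE a3@(2,0):SE a4@(1,1):NE a5@(2,0):S a6@(1,2):NE a7@(2,3):SE a8@(1,3):NE a9@(1,3):SE
t=2: a0@(3,3):SE a1@(0,1):SE a2@(1,1):NE a3@(3,1):SE a4@(0,2):NE a5@(1,1):NE a6@(0,3):NE a7@(3,0):SE a8@(2,0):SE a9@(2,0):SE
t=3: a0@(0,0):SE a1@(1,2):SE a2@(0,2):NE a3@(0,2):SE a4@(3,3):NE a5@(0,2):NE a6@(3,0):NE a7@(0,1):SE a8@(3,1):SE a9@(3,1):SE
t=4: a0@(1,1):SE a1@(2,3):SE a2@(1,3):SE a3@(1,3):SE a4@(2,0):NE a5@(1,3):SE a6@(0,1):SE a7@(1,2):SE a8@(0,2):SE a9@(0,2):SE
t=5: a0@(2,2):SE a1@(3,0):SE a2@(2,0):SE a3@(2,0):SE a4@(3,1):SE a5@(2,0):SE a6@(1,2):SE a7@(2,3):SE a8@(1,3):SE a9@(1,3):SE
t=6: a0@(3,3):SE a1@(0,1):SE a2@(3,1):SE a3@(3,1):SE a4@(0,2):SE a5@(3,1):SE a6@(2,3):SE a7@(3,0):SE a8@(2,0):SE a9@(2,0):SE
t=7: a0@(0,0):SE a1@(1,2):SE a2@(0,2):SE a3@(0,2):SE a4@(1,3):SE a5@(0,2):SE a6@(3,0):SE a7@(0,1):SE a8@(3,1):SE a9@(3,1):SE
t=8: a0@(1,1):SE a1@(2,3):SE a2@(1,3):SE a3@(1,3):SE a4@(2,0):SE a5@(1,3):SE a6@(0,1):SE a7@(1,2):SE a8@(0,2):SE a9@(0,2):SE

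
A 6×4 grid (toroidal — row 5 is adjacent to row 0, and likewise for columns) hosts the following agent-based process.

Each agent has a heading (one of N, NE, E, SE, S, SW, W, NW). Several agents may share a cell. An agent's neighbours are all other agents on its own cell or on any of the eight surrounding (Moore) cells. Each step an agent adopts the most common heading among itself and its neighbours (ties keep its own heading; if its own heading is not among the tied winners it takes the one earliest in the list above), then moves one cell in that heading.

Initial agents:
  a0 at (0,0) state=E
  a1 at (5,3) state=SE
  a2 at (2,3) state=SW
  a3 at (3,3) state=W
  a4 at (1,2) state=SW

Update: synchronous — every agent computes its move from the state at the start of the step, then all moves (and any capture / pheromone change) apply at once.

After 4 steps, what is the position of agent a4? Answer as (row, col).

(5, 2)

t=1: a0@(0,1):E a1@(0,0):SE a2@(3,2):SW a3@(3,2):W a4@(2,1):SW
t=2: a0@(0,2):E a1@(1,1):SE a2@(4,1):SW a3@(4,1):SW a4@(3,0):SW
t=3: a0@(0,3):E a1@(2,2):SE a2@(5,0):SW a3@(5,0):SW a4@(4,3):SW
t=4: a0@(1,2):SW a1@(3,3):SE a2@(0,3):SW a3@(0,3):SW a4@(5,2):SW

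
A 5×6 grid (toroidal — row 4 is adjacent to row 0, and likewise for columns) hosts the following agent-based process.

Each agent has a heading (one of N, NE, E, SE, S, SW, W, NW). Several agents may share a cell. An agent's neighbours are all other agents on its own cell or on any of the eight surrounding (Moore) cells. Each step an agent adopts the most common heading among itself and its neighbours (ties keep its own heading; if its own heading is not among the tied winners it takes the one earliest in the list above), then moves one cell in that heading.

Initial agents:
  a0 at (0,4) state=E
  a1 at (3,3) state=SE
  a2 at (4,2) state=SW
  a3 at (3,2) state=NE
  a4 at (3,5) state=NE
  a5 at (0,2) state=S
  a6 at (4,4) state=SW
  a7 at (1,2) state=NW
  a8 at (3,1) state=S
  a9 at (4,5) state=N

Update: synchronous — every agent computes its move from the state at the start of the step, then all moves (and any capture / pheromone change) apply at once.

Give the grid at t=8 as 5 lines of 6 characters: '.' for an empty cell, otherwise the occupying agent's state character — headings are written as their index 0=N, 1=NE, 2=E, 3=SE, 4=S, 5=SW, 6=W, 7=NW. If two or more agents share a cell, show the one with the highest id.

......
44....
.44..4
4.4...
......

t=1: a0@(0,5):E a1@(4,2):SW a2@(0,2):S a3@(2,3):NE a4@(2,0):NE a5@(1,2):S a6@(0,3):SW a7@(0,1):NW a8@(4,1):S a9@(3,5):N
t=2: a0@(0,0):E a1@(0,1):SW a2@(1,2):S a3@(1,4):NE a4@(1,1):NE a5@(2,2):S a6@(1,2):SW a7@(1,1):S a8@(0,1):S a9@(2,5):N
t=3: a0@(1,0):S a1@(1,1):S a2@(2,2):S a3@(0,5):NE a4@(2,1):S a5@(3,2):S a6@(2,2):S a7@(2,1):S a8@(1,1):S a9@(1,5):N
t=4: a0@(2,0):S a1@(2,1):S a2@(3,2):S a3@(4,0):NE a4@(3,1):S a5@(4,2):S a6@(3,2):S a7@(3,1):S a8@(2,1):S a9@(0,5):N
t=5: a0@(3,0):S a1@(3,1):S a2@(4,2):S a3@(0,0):S a4@(4,1):S a5@(0,2):S a6@(4,2):S a7@(4,1):S a8@(3,1):S a9@(4,5):N
t=6: a0@(4,0):S a1@(4,1):S a2@(0,2):S a3@(1,0):S a4@(0,1):S a5@(1,2):S a6@(0,2):S a7@(0,1):S a8@(4,1):S a9@(0,5):S
t=7: a0@(0,0):S a1@(0,1):S a2@(1,2):S a3@(2,0):S a4@(1,1):S a5@(2,2):S a6@(1,2):S a7@(1,1):S a8@(0,1):S a9@(1,5):S
t=8: a0@(1,0):S a1@(1,1):S a2@(2,2):S a3@(3,0):S a4@(2,1):S a5@(3,2):S a6@(2,2):S a7@(2,1):S a8@(1,1):S a9@(2,5):S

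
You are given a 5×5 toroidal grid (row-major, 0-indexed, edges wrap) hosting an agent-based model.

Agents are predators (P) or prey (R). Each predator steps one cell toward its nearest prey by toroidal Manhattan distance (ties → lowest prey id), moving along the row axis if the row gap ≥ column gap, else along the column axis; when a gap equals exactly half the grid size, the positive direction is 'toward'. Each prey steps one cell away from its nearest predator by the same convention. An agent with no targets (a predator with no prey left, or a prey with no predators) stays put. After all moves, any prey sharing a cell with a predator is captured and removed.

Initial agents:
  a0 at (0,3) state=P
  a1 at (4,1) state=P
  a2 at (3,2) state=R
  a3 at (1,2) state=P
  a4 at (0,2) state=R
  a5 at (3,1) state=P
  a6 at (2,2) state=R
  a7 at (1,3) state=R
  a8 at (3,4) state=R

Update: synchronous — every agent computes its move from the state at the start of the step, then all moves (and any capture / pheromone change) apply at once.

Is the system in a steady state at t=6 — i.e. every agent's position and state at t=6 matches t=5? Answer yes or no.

t=1: a0@(0,2):P a1@(3,1):P a2@(3,3):R a3@(0,2):P a4@(0,1):R a5@(3,2):P a7@(2,3):R a8@(3,3):R
t=2: a0@(0,1):P a1@(3,2):P a2@(3,4):R a3@(0,1):P a4@(0,0):R a5@(3,3):P a7@(1,3):R a8@(3,4):R
t=3: a0@(0,0):P a1@(3,3):P a2@(3,0):R a3@(0,0):P a4@(0,4):R a5@(3,4):P a7@(0,3):R a8@(3,0):R
t=4: a0@(0,4):P a1@(3,4):P a2@(3,1):R a3@(0,4):P a4@(0,3):R a5@(3,0):P a7@(0,2):R a8@(3,1):R
t=5: a0@(0,3):P a1@(3,0):P a2@(3,2):R a3@(0,3):P a4@(0,2):R a5@(3,1):P a7@(0,1):R a8@(3,2):R
t=6: a0@(0,2):P a1@(3,1):P a2@(3,3):R a3@(0,2):P a4@(0,1):R a5@(3,2):P a7@(0,0):R a8@(3,3):R

no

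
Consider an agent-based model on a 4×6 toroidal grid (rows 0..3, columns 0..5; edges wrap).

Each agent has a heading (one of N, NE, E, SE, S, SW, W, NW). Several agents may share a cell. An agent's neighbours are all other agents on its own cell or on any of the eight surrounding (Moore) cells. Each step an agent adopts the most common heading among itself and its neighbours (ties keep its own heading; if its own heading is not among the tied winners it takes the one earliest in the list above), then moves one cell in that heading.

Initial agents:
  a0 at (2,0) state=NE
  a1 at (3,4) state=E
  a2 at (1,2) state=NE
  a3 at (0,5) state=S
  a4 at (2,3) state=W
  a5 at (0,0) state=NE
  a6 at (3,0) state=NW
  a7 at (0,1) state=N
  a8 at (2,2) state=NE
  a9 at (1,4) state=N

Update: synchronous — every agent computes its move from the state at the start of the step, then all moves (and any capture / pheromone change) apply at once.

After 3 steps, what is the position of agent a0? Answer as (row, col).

(3, 3)

t=1: a0@(1,1):NE a1@(3,5):E a2@(0,3):NE a3@(1,5):S a4@(1,4):NE a5@(3,1):NE a6@(2,1):NE a7@(3,2):NE a8@(1,3):NE a9@(0,4):N
t=2: a0@(0,2):NE a1@(3,0):E a2@(3,4):NE a3@(2,5):S a4@(0,5):NE a5@(2,2):NE a6@(1,2):NE a7@(2,3):NE a8@(0,4):NE a9@(3,5):NE
t=3: a0@(3,3):NE a1@(2,1):NE a2@(2,5):NE a3@(1,0):NE a4@(3,0):NE a5@(1,3):NE a6@(0,3):NE a7@(1,4):NE a8@(3,5):NE a9@(2,0):NE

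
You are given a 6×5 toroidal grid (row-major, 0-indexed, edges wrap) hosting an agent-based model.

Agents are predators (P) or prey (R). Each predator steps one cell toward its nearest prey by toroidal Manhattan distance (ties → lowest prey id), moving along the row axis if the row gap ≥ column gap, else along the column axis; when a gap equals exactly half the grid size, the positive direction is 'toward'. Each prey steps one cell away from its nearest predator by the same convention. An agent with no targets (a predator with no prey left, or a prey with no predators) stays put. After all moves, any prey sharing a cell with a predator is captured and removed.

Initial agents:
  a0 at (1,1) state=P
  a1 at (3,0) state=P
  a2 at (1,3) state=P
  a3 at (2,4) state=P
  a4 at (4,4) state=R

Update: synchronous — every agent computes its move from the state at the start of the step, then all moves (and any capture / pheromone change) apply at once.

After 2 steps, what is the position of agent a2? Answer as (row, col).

t=1: a0@(2,1):P a1@(4,0):P a2@(2,3):P a3@(3,4):P a4@(5,4):R
t=2: a0@(3,1):P a1@(5,0):P a2@(3,3):P a3@(4,4):P a4@(0,4):R

(3, 3)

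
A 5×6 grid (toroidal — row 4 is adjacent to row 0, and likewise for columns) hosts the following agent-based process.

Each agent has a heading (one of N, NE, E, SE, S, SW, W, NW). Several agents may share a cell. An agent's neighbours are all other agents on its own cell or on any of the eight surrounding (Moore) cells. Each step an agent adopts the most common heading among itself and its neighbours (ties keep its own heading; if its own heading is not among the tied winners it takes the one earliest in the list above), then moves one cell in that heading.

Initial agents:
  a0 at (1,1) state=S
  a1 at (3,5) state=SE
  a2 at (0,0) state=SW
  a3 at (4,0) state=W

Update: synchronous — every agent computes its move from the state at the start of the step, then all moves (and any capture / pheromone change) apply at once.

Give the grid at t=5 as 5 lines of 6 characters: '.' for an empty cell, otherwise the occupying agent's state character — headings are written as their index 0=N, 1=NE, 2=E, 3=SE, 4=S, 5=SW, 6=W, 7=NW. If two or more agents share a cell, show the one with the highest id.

.5....
.4....
......
....3.
.6....

t=1: a0@(2,1):S a1@(4,0):SE a2@(1,5):SW a3@(4,5):W
t=2: a0@(3,1):S a1@(0,1):SE a2@(2,4):SW a3@(4,4):W
t=3: a0@(4,1):S a1@(1,2):SE a2@(3,3):SW a3@(4,3):W
t=4: a0@(0,1):S a1@(2,3):SE a2@(4,2):SW a3@(4,2):W
t=5: a0@(1,1):S a1@(3,4):SE a2@(0,1):SW a3@(4,1):W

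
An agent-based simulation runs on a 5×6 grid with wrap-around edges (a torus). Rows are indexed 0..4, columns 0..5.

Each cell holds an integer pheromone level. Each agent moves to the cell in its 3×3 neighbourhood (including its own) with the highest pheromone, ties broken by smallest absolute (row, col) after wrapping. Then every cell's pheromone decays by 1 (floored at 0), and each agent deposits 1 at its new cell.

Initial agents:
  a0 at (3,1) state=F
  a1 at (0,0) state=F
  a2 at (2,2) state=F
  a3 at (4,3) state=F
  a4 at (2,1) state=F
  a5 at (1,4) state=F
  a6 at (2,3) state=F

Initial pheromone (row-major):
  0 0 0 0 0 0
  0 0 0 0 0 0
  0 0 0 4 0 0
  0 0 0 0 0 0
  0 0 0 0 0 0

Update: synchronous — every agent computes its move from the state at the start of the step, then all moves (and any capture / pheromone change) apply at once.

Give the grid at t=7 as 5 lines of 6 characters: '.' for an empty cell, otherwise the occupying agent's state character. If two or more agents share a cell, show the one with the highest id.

t=1: a0@(2,0) a1@(0,0) a2@(2,3) a3@(0,2) a4@(1,0) a5@(2,3) a6@(2,3) | pheromone: 1 0 1 0 0 0 / 1 0 0 0 0 0 / 1 0 0 6 0 0 / 0 0 0 0 0 0 / 0 0 0 0 0 0
t=2: a0@(1,0) a1@(0,0) a2@(2,3) a3@(0,2) a4@(0,0) a5@(2,3) a6@(2,3) | pheromone: 2 0 1 0 0 0 / 1 0 0 0 0 0 / 0 0 0 8 0 0 / 0 0 0 0 0 0 / 0 0 0 0 0 0
t=3: a0@(0,0) a1@(0,0) a2@(2,3) a3@(0,2) a4@(0,0) a5@(2,3) a6@(2,3) | pheromone: 4 0 1 0 0 0 / 0 0 0 0 0 0 / 0 0 0 10 0 0 / 0 0 0 0 0 0 / 0 0 0 0 0 0
t=4: a0@(0,0) a1@(0,0) a2@(2,3) a3@(0,2) a4@(0,0) a5@(2,3) a6@(2,3) | pheromone: 6 0 1 0 0 0 / 0 0 0 0 0 0 / 0 0 0 12 0 0 / 0 0 0 0 0 0 / 0 0 0 0 0 0
t=5: a0@(0,0) a1@(0,0) a2@(2,3) a3@(0,2) a4@(0,0) a5@(2,3) a6@(2,3) | pheromone: 8 0 1 0 0 0 / 0 0 0 0 0 0 / 0 0 0 14 0 0 / 0 0 0 0 0 0 / 0 0 0 0 0 0
t=6: a0@(0,0) a1@(0,0) a2@(2,3) a3@(0,2) a4@(0,0) a5@(2,3) a6@(2,3) | pheromone: 10 0 1 0 0 0 / 0 0 0 0 0 0 / 0 0 0 16 0 0 / 0 0 0 0 0 0 / 0 0 0 0 0 0
t=7: a0@(0,0) a1@(0,0) a2@(2,3) a3@(0,2) a4@(0,0) a5@(2,3) a6@(2,3) | pheromone: 12 0 1 0 0 0 / 0 0 0 0 0 0 / 0 0 0 18 0 0 / 0 0 0 0 0 0 / 0 0 0 0 0 0

F.F...
......
...F..
......
......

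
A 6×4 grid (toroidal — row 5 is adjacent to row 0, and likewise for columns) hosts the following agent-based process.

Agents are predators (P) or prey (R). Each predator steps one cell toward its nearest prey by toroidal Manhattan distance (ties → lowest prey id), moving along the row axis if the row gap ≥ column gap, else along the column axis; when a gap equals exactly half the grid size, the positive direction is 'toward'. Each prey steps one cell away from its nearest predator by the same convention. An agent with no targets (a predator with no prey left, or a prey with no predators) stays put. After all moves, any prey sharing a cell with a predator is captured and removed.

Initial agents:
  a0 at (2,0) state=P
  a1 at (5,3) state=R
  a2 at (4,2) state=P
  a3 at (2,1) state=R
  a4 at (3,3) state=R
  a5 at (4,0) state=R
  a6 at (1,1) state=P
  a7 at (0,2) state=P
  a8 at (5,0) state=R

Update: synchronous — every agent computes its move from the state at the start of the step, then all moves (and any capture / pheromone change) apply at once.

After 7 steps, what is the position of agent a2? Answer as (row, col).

(5, 0)

t=1: a0@(2,1):P a1@(0,3):R a2@(5,2):P a3@(2,2):R a4@(4,3):R a5@(5,0):R a6@(2,1):P a7@(5,2):P a8@(4,0):R
t=2: a0@(2,2):P a1@(1,3):R a2@(0,2):P a3@(2,3):R a4@(3,3):R a5@(5,3):R a6@(2,2):P a7@(0,2):P a8@(5,0):R
t=3: a0@(2,3):P a1@(0,3):R a2@(1,2):P a3@(2,0):R a4@(4,3):R a5@(4,3):R a6@(2,3):P a7@(1,2):P a8@(5,3):R
t=4: a0@(2,0):P a1@(5,3):R a2@(0,2):P a3@(2,1):R a4@(5,3):R a5@(5,3):R a6@(2,0):P a7@(0,2):P a8@(4,3):R
t=5: a0@(2,1):P a1@(4,3):R a2@(5,2):P a3@(2,2):R a4@(4,3):R a5@(4,3):R a6@(2,1):P a7@(5,2):P a8@(5,3):R
t=6: a0@(2,2):P a1@(3,3):R a2@(5,3):P a3@(2,3):R a4@(3,3):R a5@(3,3):R a6@(2,2):P a7@(5,3):P a8@(5,0):R
t=7: a0@(2,3):P a1@(4,3):R a2@(5,0):P a3@(2,0):R a4@(4,3):R a5@(4,3):R a6@(2,3):P a7@(5,0):P a8@(5,1):R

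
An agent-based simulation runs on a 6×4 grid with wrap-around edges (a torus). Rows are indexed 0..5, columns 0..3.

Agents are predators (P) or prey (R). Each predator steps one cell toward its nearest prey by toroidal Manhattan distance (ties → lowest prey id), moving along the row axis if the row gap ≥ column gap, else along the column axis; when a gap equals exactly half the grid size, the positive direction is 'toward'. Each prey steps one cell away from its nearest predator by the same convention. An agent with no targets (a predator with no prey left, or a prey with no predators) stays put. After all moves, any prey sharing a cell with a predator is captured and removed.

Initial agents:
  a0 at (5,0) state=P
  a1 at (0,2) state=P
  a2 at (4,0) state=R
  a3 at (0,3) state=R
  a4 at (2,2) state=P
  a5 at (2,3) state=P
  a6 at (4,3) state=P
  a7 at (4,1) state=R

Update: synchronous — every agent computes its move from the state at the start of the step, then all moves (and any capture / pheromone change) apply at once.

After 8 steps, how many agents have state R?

2

t=1: a0@(4,0):P a1@(0,3):P a2@(3,0):R a3@(0,0):R a4@(1,2):P a5@(1,3):P a6@(4,0):P a7@(3,1):R
t=2: a0@(3,0):P a1@(0,0):P a2@(2,0):R a3@(0,1):R a4@(1,3):P a5@(0,3):P a6@(3,0):P a7@(2,1):R
t=3: a0@(2,0):P a1@(0,1):P a2@(1,0):R a3@(0,2):R a4@(2,3):P a5@(0,0):P a6@(2,0):P a7@(1,1):R
t=4: a0@(1,0):P a1@(0,2):P a2@(0,0):R a3@(0,3):R a4@(1,3):P a5@(1,0):P a6@(1,0):P a7@(2,1):R
t=5: a0@(0,0):P a1@(0,3):P a2@(5,0):R a4@(0,3):P a5@(0,0):P a6@(0,0):P a7@(3,1):R
t=6: a0@(5,0):P a1@(5,3):P a2@(4,0):R a4@(5,3):P a5@(5,0):P a6@(5,0):P a7@(2,1):R
t=7: a0@(4,0):P a1@(4,3):P a2@(3,0):R a4@(4,3):P a5@(4,0):P a6@(4,0):P a7@(1,1):R
t=8: a0@(3,0):P a1@(3,3):P a2@(2,0):R a4@(3,3):P a5@(3,0):P a6@(3,0):P a7@(0,1):R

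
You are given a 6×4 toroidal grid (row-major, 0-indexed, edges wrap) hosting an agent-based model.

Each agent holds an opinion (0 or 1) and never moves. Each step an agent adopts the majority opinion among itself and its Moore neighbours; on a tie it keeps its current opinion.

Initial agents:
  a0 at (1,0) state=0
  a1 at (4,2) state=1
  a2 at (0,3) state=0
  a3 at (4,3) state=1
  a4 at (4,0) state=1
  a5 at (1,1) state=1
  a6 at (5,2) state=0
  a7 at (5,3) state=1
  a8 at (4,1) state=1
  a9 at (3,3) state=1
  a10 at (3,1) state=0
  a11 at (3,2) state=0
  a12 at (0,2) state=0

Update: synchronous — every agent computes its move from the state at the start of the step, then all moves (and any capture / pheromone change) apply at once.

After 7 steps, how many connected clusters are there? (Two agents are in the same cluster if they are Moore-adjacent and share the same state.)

t=1: a0@(1,0):0 a1@(4,2):1 a2@(0,3):0 a3@(4,3):1 a4@(4,0):1 a5@(1,1):0 a6@(5,2):1 a7@(5,3):1 a8@(4,1):1 a9@(3,3):1 a10@(3,1):1 a11@(3,2):1 a12@(0,2):0
t=2: (unchanged — steady state)

2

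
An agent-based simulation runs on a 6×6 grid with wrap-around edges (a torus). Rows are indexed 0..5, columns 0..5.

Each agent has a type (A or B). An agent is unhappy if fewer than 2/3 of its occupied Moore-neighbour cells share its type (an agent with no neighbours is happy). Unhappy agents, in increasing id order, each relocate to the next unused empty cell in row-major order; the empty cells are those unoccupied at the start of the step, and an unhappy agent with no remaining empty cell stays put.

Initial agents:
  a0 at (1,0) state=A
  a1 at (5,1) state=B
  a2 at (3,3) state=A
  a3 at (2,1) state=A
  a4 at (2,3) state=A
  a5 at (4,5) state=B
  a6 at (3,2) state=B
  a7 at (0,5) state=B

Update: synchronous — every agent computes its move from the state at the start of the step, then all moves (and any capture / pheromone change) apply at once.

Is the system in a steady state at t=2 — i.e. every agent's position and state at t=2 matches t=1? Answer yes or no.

no

t=1: a0@(0,0):A a1@(5,1):B a2@(0,1):A a3@(0,2):A a4@(0,3):A a5@(4,5):B a6@(0,4):B a7@(1,1):B
t=2: a0@(0,5):A a1@(1,0):B a2@(1,2):A a3@(1,3):A a4@(1,4):A a5@(4,5):B a6@(1,5):B a7@(2,0):B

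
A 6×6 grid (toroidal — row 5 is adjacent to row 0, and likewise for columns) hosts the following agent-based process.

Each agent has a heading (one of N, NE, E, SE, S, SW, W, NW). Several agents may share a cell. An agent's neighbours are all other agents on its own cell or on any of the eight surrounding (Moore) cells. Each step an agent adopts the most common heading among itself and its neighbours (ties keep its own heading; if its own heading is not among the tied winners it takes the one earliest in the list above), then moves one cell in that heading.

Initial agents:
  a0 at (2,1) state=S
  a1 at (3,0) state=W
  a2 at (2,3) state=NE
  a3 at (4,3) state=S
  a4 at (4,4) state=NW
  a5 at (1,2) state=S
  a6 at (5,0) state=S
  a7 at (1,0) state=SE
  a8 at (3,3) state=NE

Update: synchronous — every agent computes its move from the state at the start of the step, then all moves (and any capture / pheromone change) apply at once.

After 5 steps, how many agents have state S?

8

t=1: a0@(3,1):S a1@(3,5):W a2@(1,4):NE a3@(5,3):S a4@(3,3):NW a5@(2,2):S a6@(0,0):S a7@(2,1):SE a8@(2,4):NE
t=2: a0@(4,1):S a1@(3,4):W a2@(0,5):NE a3@(0,3):S a4@(2,2):NW a5@(3,2):S a6@(1,0):S a7@(3,1):S a8@(1,5):NE
t=3: a0@(5,1):S a1@(3,3):W a2@(5,0):NE a3@(1,3):S a4@(3,2):S a5@(4,2):S a6@(0,1):NE a7@(4,1):S a8@(0,0):NE
t=4: a0@(0,1):S a1@(4,3):S a2@(4,1):NE a3@(2,3):S a4@(4,2):S a5@(5,2):S a6@(5,2):NE a7@(5,1):S a8@(5,1):NE
t=5: a0@(1,1):S a1@(5,3):S a2@(3,2):NE a3@(3,3):S a4@(5,2):S a5@(0,2):S a6@(0,2):S a7@(0,1):S a8@(0,1):S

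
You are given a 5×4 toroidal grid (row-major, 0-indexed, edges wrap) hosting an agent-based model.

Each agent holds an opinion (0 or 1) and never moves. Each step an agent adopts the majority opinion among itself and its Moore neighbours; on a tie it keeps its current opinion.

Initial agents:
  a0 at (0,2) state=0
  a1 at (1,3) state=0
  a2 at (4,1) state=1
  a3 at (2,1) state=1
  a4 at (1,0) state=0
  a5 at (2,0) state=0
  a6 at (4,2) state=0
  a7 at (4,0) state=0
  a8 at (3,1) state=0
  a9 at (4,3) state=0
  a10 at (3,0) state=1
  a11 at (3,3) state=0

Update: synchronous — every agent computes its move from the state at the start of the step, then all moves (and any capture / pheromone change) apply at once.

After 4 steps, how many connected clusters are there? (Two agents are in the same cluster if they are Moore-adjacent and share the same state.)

1

t=1: a0@(0,2):0 a1@(1,3):0 a2@(4,1):0 a3@(2,1):0 a4@(1,0):0 a5@(2,0):0 a6@(4,2):0 a7@(4,0):0 a8@(3,1):0 a9@(4,3):0 a10@(3,0):0 a11@(3,3):0
t=2: (unchanged — steady state)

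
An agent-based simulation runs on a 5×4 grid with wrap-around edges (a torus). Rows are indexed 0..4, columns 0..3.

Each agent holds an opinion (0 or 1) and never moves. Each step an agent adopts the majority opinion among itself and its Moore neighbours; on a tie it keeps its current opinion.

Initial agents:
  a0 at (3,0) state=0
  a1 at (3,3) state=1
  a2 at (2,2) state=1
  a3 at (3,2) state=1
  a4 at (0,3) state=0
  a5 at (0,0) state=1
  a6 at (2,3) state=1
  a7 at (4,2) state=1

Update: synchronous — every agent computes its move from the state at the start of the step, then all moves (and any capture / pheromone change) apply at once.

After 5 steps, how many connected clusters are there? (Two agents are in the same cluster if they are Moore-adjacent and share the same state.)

1

t=1: a0@(3,0):1 a1@(3,3):1 a2@(2,2):1 a3@(3,2):1 a4@(0,3):1 a5@(0,0):1 a6@(2,3):1 a7@(4,2):1
t=2: (unchanged — steady state)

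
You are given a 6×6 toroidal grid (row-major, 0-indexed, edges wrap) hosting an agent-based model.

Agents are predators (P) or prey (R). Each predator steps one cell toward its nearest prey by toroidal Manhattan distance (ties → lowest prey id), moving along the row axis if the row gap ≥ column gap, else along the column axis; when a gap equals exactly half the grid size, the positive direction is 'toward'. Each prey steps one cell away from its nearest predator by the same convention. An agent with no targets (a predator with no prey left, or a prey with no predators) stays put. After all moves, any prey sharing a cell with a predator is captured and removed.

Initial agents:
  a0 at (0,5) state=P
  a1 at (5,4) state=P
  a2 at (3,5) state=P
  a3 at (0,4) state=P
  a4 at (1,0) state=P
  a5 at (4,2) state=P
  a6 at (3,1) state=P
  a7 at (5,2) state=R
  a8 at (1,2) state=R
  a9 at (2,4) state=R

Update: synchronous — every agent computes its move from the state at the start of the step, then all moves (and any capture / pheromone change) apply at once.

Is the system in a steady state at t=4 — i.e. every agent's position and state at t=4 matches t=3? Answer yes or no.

t=1: a0@(1,5):P a1@(5,3):P a2@(2,5):P a3@(1,4):P a4@(1,1):P a5@(5,2):P a6@(4,1):P a7@(0,2):R a8@(1,3):R
t=2: a0@(1,4):P a1@(0,3):P a2@(2,4):P a3@(1,3):P a4@(0,1):P a5@(0,2):P a6@(5,1):P a7@(1,2):R a8@(1,2):R
t=3: a0@(1,3):P a1@(1,3):P a2@(2,3):P a3@(1,2):P a4@(1,1):P a5@(1,2):P a6@(0,1):P
t=4: (unchanged — steady state)

yes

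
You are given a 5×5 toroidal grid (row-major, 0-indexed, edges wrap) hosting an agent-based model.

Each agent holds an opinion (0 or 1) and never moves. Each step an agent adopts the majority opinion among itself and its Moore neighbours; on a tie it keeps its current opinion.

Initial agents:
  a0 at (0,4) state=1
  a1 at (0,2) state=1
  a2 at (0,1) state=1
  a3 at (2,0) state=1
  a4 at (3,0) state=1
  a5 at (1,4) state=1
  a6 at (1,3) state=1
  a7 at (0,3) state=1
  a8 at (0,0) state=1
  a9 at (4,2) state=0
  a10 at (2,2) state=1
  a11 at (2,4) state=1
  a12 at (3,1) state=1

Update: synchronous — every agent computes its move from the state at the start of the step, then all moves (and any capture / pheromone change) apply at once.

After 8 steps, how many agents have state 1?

t=1: a0@(0,4):1 a1@(0,2):1 a2@(0,1):1 a3@(2,0):1 a4@(3,0):1 a5@(1,4):1 a6@(1,3):1 a7@(0,3):1 a8@(0,0):1 a9@(4,2):1 a10@(2,2):1 a11@(2,4):1 a12@(3,1):1
t=2: (unchanged — steady state)

13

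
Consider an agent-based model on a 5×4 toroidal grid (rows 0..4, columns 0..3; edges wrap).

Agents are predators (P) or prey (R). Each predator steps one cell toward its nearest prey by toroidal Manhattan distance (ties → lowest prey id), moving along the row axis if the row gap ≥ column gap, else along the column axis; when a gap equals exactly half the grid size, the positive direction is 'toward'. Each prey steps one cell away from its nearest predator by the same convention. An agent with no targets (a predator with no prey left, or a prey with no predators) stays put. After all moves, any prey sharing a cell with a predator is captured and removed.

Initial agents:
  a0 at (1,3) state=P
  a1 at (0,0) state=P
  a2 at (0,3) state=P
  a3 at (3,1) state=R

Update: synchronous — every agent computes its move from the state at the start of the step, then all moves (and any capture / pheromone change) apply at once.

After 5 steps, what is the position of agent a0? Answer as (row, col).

(2, 0)

t=1: a0@(2,3):P a1@(4,0):P a2@(4,3):P a3@(2,1):R
t=2: a0@(2,0):P a1@(3,0):P a2@(3,3):P
t=3: (unchanged — steady state)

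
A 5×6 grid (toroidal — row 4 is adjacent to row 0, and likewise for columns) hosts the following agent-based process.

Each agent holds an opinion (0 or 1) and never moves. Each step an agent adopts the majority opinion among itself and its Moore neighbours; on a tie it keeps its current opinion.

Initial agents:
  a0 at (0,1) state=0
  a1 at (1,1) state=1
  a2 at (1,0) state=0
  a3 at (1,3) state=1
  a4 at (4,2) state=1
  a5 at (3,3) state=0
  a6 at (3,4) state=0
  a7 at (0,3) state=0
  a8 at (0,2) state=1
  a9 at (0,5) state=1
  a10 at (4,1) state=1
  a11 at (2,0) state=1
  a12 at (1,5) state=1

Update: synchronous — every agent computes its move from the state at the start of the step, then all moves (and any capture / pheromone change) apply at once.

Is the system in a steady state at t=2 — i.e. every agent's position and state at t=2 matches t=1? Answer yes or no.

yes

t=1: a0@(0,1):1 a1@(1,1):1 a2@(1,0):1 a3@(1,3):1 a4@(4,2):1 a5@(3,3):0 a6@(3,4):0 a7@(0,3):1 a8@(0,2):1 a9@(0,5):1 a10@(4,1):1 a11@(2,0):1 a12@(1,5):1
t=2: (unchanged — steady state)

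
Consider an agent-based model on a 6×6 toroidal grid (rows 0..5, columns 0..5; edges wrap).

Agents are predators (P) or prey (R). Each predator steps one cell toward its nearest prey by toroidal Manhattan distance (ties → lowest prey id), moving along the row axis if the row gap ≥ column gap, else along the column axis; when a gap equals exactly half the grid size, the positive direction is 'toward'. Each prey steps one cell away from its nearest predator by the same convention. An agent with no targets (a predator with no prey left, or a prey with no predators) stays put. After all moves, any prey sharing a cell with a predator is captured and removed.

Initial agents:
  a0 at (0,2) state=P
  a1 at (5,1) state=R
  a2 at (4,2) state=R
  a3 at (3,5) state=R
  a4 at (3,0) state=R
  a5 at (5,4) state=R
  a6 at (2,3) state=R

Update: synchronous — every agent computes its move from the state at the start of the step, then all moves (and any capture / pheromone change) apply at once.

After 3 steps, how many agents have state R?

t=1: a0@(5,2):P a1@(4,1):R a2@(3,2):R a3@(2,5):R a4@(2,0):R a5@(5,5):R a6@(3,3):R
t=2: a0@(4,2):P a1@(3,1):R a2@(2,2):R a3@(1,5):R a4@(1,0):R a5@(5,4):R a6@(2,3):R
t=3: a0@(3,2):P a1@(2,1):R a2@(1,2):R a3@(0,5):R a4@(0,0):R a5@(5,5):R a6@(1,3):R

6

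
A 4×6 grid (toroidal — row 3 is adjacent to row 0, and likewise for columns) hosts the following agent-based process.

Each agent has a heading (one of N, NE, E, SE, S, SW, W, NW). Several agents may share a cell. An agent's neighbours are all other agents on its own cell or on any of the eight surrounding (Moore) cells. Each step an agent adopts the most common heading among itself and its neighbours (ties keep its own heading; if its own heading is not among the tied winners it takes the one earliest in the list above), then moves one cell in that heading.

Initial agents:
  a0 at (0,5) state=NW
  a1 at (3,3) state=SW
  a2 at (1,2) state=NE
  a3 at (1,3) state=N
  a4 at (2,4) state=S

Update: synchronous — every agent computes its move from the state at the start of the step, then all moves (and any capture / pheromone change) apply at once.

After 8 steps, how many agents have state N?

t=1: a0@(3,4):NW a1@(0,2):SW a2@(0,3):NE a3@(0,3):N a4@(3,4):S
t=2: a0@(2,3):NW a1@(1,1):SW a2@(3,4):NE a3@(3,3):N a4@(0,4):S
t=3: a0@(1,2):NW a1@(2,0):SW a2@(2,5):NE a3@(2,3):N a4@(1,4):S
t=4: a0@(0,1):NW a1@(3,5):SW a2@(1,0):NE a3@(1,3):N a4@(2,4):S
t=5: a0@(3,0):NW a1@(0,4):SW a2@(0,1):NE a3@(0,3):N a4@(3,4):S
t=6: a0@(2,5):NW a1@(1,3):SW a2@(3,2):NE a3@(3,3):N a4@(0,4):S
t=7: a0@(1,4):NW a1@(2,2):SW a2@(2,3):NE a3@(2,3):N a4@(1,4):S
t=8: a0@(0,3):NW a1@(3,1):SW a2@(1,4):NE a3@(1,3):N a4@(2,4):S

1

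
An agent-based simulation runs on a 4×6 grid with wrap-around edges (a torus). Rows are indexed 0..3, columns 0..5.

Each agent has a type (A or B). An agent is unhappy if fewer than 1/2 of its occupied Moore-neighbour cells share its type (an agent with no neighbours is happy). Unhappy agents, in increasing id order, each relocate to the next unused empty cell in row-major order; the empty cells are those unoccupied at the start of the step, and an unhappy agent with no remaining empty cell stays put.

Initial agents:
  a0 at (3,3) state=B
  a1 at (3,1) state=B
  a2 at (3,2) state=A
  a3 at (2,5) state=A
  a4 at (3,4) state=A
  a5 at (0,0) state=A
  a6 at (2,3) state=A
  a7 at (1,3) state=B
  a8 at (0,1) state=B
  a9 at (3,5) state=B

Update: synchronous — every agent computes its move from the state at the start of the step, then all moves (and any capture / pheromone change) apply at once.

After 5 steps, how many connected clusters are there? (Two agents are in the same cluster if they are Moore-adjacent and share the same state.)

t=1: a0@(0,2):B a1@(0,3):B a2@(0,4):A a3@(2,5):A a4@(3,4):A a5@(0,5):A a6@(2,3):A a7@(1,0):B a8@(1,1):B a9@(1,2):B
t=2: a0@(0,2):B a1@(0,3):B a2@(0,4):A a3@(2,5):A a4@(3,4):A a5@(0,5):A a6@(2,3):A a7@(0,0):B a8@(1,1):B a9@(1,2):B
t=3: (unchanged — steady state)

2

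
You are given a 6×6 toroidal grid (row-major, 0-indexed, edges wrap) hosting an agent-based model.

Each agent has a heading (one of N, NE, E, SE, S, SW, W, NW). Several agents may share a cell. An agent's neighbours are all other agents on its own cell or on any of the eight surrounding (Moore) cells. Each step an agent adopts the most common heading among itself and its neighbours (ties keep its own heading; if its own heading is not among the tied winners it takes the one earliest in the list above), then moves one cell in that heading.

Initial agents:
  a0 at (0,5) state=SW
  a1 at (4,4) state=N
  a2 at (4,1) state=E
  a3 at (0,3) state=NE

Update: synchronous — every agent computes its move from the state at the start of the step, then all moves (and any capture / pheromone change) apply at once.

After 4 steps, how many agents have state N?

1

t=1: a0@(1,4):SW a1@(3,4):N a2@(4,2):E a3@(5,4):NE
t=2: a0@(2,3):SW a1@(2,4):N a2@(4,3):E a3@(4,5):NE
t=3: a0@(3,2):SW a1@(1,4):N a2@(4,4):E a3@(3,0):NE
t=4: a0@(4,1):SW a1@(0,4):N a2@(4,5):E a3@(2,1):NE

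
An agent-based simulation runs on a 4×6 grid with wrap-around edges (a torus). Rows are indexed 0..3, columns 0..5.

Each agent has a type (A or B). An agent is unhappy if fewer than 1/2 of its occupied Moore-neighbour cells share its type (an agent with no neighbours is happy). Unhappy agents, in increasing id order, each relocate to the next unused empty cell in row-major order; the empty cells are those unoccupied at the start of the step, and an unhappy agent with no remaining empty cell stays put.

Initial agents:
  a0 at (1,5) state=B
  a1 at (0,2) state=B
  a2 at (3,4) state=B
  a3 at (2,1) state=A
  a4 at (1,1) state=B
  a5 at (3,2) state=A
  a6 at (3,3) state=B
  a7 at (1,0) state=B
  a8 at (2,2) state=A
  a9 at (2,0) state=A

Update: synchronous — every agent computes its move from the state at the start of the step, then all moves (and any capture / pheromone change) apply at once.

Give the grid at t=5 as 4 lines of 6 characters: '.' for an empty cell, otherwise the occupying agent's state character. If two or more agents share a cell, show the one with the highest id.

BBA.B.
B....B
.AA...
..A.B.

t=1: a0@(1,5):B a1@(0,2):B a2@(3,4):B a3@(2,1):A a4@(0,0):B a5@(3,2):A a6@(3,3):B a7@(1,0):B a8@(2,2):A a9@(0,1):A
t=2: a0@(1,5):B a1@(0,3):B a2@(3,4):B a3@(2,1):A a4@(0,0):B a5@(3,2):A a6@(3,3):B a7@(1,0):B a8@(2,2):A a9@(0,4):A
t=3: a0@(1,5):B a1@(0,3):B a2@(3,4):B a3@(2,1):A a4@(0,0):B a5@(3,2):A a6@(0,1):B a7@(1,0):B a8@(2,2):A a9@(0,2):A
t=4: a0@(1,5):B a1@(0,4):B a2@(3,4):B a3@(2,1):A a4@(0,0):B a5@(3,2):A a6@(0,1):B a7@(1,0):B a8@(2,2):A a9@(0,5):A
t=5: a0@(1,5):B a1@(0,4):B a2@(3,4):B a3@(2,1):A a4@(0,0):B a5@(3,2):A a6@(0,1):B a7@(1,0):B a8@(2,2):A a9@(0,2):A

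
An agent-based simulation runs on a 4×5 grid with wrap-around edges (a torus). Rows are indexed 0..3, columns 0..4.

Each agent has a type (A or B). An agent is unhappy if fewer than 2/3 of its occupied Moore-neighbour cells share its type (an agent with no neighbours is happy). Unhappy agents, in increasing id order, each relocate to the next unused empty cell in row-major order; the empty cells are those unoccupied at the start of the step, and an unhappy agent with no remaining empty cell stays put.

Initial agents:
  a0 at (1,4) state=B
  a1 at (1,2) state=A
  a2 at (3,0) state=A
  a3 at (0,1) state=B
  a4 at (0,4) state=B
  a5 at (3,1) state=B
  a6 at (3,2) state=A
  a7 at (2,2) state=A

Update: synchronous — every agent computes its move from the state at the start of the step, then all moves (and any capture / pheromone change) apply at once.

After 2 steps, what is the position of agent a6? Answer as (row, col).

(2, 3)

t=1: a0@(1,4):B a1@(0,0):A a2@(0,2):A a3@(0,3):B a4@(1,0):B a5@(1,1):B a6@(1,3):A a7@(2,2):A
t=2: a0@(0,1):B a1@(0,4):A a2@(1,2):A a3@(2,0):B a4@(1,0):B a5@(2,1):B a6@(2,3):A a7@(2,4):A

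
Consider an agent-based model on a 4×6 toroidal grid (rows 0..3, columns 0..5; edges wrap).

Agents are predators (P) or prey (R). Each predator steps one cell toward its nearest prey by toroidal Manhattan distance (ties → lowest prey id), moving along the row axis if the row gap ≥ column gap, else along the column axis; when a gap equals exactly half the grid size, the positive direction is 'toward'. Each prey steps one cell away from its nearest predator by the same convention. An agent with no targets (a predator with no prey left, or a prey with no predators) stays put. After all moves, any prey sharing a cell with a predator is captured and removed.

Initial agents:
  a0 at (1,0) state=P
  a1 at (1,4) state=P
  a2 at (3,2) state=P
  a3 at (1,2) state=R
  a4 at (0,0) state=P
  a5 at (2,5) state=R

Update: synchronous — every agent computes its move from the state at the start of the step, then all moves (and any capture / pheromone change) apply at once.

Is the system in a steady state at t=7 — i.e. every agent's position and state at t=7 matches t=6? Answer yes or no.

t=1: a0@(1,1):P a1@(1,3):P a2@(0,2):P a4@(0,1):P a5@(3,5):R
t=2: a0@(2,1):P a1@(2,3):P a2@(0,3):P a4@(0,0):P a5@(3,4):R
t=3: a0@(2,2):P a1@(3,3):P a2@(3,3):P a4@(0,5):P a5@(0,4):R
t=4: a0@(3,2):P a1@(0,3):P a2@(0,3):P a4@(0,4):P
t=5: (unchanged — steady state)

yes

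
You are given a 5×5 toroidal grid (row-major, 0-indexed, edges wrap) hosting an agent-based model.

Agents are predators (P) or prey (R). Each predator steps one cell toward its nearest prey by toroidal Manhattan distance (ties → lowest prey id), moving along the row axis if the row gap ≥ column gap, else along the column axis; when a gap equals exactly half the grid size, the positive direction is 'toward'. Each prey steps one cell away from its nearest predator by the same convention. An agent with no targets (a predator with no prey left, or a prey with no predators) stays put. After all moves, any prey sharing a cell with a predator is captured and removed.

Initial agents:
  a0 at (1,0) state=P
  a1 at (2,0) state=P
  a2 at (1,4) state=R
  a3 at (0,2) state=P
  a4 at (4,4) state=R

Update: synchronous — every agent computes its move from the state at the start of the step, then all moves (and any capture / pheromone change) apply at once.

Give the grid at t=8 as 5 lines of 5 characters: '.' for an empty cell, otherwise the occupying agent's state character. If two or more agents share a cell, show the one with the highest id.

t=1: a0@(1,4):P a1@(1,0):P a2@(1,3):R a3@(0,3):P a4@(3,4):R
t=2: a0@(1,3):P a1@(1,4):P a2@(1,2):R a3@(1,3):P a4@(4,4):R
t=3: a0@(1,2):P a1@(1,3):P a2@(1,1):R a3@(1,2):P a4@(3,4):R
t=4: a0@(1,1):P a1@(1,2):P a2@(1,0):R a3@(1,1):P a4@(4,4):R
t=5: a0@(1,0):P a1@(1,1):P a2@(1,4):R a3@(1,0):P a4@(3,4):R
t=6: a0@(1,4):P a1@(1,0):P a2@(1,3):R a3@(1,4):P a4@(4,4):R
t=7: a0@(1,3):P a1@(1,4):P a2@(1,2):R a3@(1,3):P a4@(3,4):R
t=8: a0@(1,2):P a1@(1,3):P a2@(1,1):R a3@(1,2):P a4@(4,4):R

.....
.RPP.
.....
.....
....R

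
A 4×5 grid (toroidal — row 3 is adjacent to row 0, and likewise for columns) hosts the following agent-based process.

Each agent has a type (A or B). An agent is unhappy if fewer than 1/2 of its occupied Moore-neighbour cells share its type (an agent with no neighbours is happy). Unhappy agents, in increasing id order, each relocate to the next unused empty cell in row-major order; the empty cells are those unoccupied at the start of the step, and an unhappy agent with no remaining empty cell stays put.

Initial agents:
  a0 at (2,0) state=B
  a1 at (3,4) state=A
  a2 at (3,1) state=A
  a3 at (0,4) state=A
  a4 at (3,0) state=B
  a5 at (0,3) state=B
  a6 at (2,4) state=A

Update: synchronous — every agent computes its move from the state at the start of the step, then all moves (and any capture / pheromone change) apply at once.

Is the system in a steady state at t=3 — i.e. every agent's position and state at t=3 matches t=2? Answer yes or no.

no

t=1: a0@(0,0):B a1@(0,1):A a2@(0,2):A a3@(1,0):A a4@(1,1):B a5@(1,2):B a6@(1,3):A
t=2: a0@(0,3):B a1@(0,4):A a2@(0,2):A a3@(1,4):A a4@(2,0):B a5@(2,1):B a6@(1,3):A
t=3: a0@(0,0):B a1@(0,4):A a2@(0,2):A a3@(1,4):A a4@(2,0):B a5@(2,1):B a6@(1,3):A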